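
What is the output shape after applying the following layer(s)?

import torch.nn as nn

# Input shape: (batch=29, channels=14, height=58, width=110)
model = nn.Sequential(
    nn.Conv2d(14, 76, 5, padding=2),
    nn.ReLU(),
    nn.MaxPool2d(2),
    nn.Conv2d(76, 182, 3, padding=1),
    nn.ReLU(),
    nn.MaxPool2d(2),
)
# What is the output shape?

Input shape: (29, 14, 58, 110)
  -> after first Conv2d: (29, 76, 58, 110)
  -> after first MaxPool2d: (29, 76, 29, 55)
  -> after second Conv2d: (29, 182, 29, 55)
Output shape: (29, 182, 14, 27)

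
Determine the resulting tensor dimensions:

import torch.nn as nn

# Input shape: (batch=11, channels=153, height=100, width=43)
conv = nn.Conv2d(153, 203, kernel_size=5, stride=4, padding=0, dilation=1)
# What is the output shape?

Input shape: (11, 153, 100, 43)
Output shape: (11, 203, 24, 10)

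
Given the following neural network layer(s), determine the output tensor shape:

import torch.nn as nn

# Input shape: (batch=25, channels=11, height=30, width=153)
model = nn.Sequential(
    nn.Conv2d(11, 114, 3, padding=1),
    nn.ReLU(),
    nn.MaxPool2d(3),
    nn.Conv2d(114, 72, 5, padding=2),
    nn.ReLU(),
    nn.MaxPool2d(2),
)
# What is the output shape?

Input shape: (25, 11, 30, 153)
  -> after first Conv2d: (25, 114, 30, 153)
  -> after first MaxPool2d: (25, 114, 10, 51)
  -> after second Conv2d: (25, 72, 10, 51)
Output shape: (25, 72, 5, 25)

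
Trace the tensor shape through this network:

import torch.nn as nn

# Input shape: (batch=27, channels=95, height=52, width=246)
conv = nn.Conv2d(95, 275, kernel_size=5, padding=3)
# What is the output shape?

Input shape: (27, 95, 52, 246)
Output shape: (27, 275, 54, 248)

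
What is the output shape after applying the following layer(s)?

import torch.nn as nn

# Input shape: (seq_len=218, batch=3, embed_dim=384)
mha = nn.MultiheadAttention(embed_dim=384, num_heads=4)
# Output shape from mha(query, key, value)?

Input shape: (218, 3, 384)
Output shape: (218, 3, 384)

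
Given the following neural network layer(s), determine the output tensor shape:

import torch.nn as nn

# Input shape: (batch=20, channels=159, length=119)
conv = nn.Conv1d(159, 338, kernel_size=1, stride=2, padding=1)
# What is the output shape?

Input shape: (20, 159, 119)
Output shape: (20, 338, 61)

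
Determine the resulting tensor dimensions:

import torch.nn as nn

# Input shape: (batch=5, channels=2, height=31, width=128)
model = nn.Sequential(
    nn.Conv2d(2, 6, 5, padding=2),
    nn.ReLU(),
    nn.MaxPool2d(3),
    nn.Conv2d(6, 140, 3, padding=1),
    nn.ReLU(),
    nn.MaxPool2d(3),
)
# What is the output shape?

Input shape: (5, 2, 31, 128)
  -> after first Conv2d: (5, 6, 31, 128)
  -> after first MaxPool2d: (5, 6, 10, 42)
  -> after second Conv2d: (5, 140, 10, 42)
Output shape: (5, 140, 3, 14)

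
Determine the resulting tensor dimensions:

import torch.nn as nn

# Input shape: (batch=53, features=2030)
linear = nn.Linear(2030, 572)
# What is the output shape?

Input shape: (53, 2030)
Output shape: (53, 572)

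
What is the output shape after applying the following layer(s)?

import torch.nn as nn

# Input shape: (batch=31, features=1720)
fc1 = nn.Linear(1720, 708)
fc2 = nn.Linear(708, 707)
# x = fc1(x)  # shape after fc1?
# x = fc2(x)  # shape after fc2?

Input shape: (31, 1720)
  -> after fc1: (31, 708)
Output shape: (31, 707)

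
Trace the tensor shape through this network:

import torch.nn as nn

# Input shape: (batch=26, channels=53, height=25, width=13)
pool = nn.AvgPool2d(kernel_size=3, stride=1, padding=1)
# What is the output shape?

Input shape: (26, 53, 25, 13)
Output shape: (26, 53, 25, 13)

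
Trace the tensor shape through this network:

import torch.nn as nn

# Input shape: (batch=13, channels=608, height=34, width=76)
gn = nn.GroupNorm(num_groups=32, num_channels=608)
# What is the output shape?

Input shape: (13, 608, 34, 76)
Output shape: (13, 608, 34, 76)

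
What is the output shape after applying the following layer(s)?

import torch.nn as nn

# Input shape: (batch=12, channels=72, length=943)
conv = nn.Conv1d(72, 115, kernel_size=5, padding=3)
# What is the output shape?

Input shape: (12, 72, 943)
Output shape: (12, 115, 945)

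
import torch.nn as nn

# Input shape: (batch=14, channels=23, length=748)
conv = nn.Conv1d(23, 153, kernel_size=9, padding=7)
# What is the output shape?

Input shape: (14, 23, 748)
Output shape: (14, 153, 754)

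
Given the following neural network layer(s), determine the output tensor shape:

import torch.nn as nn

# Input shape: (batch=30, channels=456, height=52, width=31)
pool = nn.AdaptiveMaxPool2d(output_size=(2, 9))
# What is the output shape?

Input shape: (30, 456, 52, 31)
Output shape: (30, 456, 2, 9)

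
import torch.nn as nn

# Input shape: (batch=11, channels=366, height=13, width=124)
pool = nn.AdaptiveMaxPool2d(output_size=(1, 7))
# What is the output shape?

Input shape: (11, 366, 13, 124)
Output shape: (11, 366, 1, 7)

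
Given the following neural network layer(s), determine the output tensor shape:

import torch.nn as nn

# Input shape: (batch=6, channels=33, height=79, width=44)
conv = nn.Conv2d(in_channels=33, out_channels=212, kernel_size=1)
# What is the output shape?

Input shape: (6, 33, 79, 44)
Output shape: (6, 212, 79, 44)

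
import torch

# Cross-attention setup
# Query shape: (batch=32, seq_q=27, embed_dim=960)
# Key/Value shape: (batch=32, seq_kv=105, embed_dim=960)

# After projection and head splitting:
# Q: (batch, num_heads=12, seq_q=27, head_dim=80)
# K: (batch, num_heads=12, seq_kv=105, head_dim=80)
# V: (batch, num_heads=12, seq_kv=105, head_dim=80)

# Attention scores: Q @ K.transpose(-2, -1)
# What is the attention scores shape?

Input shape: (32, 27, 960)
Output shape: (32, 12, 27, 105)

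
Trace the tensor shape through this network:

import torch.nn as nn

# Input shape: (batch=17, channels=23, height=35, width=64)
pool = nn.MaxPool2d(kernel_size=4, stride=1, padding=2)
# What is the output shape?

Input shape: (17, 23, 35, 64)
Output shape: (17, 23, 36, 65)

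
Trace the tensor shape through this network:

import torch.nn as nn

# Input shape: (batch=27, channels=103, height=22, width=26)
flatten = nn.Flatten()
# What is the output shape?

Input shape: (27, 103, 22, 26)
Output shape: (27, 58916)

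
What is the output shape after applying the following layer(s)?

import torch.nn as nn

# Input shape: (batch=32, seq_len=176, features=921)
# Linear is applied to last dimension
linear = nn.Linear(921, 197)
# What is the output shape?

Input shape: (32, 176, 921)
Output shape: (32, 176, 197)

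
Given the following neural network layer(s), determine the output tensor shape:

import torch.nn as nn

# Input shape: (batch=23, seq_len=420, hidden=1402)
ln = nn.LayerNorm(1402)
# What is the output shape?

Input shape: (23, 420, 1402)
Output shape: (23, 420, 1402)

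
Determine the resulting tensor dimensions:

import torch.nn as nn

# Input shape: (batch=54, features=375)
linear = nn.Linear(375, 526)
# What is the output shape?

Input shape: (54, 375)
Output shape: (54, 526)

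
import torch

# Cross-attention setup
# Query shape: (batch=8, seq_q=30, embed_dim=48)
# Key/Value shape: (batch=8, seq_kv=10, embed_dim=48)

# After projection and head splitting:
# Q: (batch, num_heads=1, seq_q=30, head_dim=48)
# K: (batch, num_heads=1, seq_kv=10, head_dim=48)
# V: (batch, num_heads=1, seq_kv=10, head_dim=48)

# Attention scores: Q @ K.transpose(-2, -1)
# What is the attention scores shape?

Input shape: (8, 30, 48)
Output shape: (8, 1, 30, 10)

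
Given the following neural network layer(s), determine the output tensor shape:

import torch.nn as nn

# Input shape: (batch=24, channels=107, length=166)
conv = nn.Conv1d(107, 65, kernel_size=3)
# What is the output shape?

Input shape: (24, 107, 166)
Output shape: (24, 65, 164)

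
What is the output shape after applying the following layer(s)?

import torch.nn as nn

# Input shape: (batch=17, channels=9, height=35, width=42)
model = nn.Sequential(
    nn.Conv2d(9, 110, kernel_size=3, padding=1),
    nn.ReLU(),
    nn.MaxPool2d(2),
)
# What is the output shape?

Input shape: (17, 9, 35, 42)
  -> after Conv2d: (17, 110, 35, 42)
  -> after ReLU: (17, 110, 35, 42)
Output shape: (17, 110, 17, 21)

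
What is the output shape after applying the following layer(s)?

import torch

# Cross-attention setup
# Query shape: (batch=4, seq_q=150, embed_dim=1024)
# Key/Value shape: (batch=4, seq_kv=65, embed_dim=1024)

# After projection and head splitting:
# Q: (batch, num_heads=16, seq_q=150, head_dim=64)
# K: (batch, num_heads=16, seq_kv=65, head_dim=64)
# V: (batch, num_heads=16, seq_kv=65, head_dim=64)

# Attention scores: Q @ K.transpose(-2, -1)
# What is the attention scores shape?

Input shape: (4, 150, 1024)
Output shape: (4, 16, 150, 65)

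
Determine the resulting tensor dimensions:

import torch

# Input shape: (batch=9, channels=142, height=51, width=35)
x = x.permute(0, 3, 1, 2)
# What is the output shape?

Input shape: (9, 142, 51, 35)
Output shape: (9, 35, 142, 51)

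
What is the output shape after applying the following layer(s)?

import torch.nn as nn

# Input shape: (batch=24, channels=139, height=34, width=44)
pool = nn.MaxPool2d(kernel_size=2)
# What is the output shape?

Input shape: (24, 139, 34, 44)
Output shape: (24, 139, 17, 22)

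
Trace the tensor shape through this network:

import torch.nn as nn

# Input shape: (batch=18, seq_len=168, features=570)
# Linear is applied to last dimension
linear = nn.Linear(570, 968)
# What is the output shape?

Input shape: (18, 168, 570)
Output shape: (18, 168, 968)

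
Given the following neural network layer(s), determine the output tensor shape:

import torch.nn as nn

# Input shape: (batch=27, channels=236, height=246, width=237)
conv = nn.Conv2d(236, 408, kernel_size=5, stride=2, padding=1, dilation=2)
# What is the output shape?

Input shape: (27, 236, 246, 237)
Output shape: (27, 408, 120, 116)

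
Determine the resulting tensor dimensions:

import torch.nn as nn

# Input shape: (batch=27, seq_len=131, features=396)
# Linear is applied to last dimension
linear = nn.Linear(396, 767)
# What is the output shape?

Input shape: (27, 131, 396)
Output shape: (27, 131, 767)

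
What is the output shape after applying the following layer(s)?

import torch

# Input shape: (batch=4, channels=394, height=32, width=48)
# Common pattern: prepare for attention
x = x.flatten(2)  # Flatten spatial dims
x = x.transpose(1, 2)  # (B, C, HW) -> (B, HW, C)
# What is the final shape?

Input shape: (4, 394, 32, 48)
  -> after flatten(2): (4, 394, 1536)
Output shape: (4, 1536, 394)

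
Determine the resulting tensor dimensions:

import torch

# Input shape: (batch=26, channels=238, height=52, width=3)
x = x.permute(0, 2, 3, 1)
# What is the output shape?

Input shape: (26, 238, 52, 3)
Output shape: (26, 52, 3, 238)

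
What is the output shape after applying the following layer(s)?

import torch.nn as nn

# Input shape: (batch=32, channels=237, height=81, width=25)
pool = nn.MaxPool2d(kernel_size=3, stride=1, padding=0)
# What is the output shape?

Input shape: (32, 237, 81, 25)
Output shape: (32, 237, 79, 23)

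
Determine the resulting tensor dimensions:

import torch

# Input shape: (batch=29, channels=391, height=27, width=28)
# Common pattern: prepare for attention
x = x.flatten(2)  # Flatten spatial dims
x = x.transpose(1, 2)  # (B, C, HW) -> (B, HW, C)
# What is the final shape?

Input shape: (29, 391, 27, 28)
  -> after flatten(2): (29, 391, 756)
Output shape: (29, 756, 391)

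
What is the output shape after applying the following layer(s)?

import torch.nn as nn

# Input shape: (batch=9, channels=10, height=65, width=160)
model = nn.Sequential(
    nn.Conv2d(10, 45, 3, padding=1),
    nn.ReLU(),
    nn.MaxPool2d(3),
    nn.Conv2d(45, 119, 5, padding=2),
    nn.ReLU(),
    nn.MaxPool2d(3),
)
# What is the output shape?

Input shape: (9, 10, 65, 160)
  -> after first Conv2d: (9, 45, 65, 160)
  -> after first MaxPool2d: (9, 45, 21, 53)
  -> after second Conv2d: (9, 119, 21, 53)
Output shape: (9, 119, 7, 17)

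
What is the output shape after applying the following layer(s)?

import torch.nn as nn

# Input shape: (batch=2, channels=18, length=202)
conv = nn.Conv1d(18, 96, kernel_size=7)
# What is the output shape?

Input shape: (2, 18, 202)
Output shape: (2, 96, 196)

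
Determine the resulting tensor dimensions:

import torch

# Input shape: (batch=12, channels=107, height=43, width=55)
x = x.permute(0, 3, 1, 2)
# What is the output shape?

Input shape: (12, 107, 43, 55)
Output shape: (12, 55, 107, 43)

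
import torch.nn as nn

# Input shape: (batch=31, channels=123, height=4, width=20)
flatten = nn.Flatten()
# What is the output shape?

Input shape: (31, 123, 4, 20)
Output shape: (31, 9840)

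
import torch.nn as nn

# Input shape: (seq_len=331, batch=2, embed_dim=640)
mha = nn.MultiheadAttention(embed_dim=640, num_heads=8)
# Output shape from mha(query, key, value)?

Input shape: (331, 2, 640)
Output shape: (331, 2, 640)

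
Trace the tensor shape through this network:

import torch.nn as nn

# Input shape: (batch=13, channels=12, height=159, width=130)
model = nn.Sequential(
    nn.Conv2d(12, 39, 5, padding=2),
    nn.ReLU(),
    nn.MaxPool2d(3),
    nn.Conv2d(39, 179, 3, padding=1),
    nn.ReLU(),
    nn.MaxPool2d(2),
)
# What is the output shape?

Input shape: (13, 12, 159, 130)
  -> after first Conv2d: (13, 39, 159, 130)
  -> after first MaxPool2d: (13, 39, 53, 43)
  -> after second Conv2d: (13, 179, 53, 43)
Output shape: (13, 179, 26, 21)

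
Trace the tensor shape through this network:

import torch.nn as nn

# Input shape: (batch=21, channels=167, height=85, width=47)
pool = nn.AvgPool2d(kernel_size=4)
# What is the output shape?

Input shape: (21, 167, 85, 47)
Output shape: (21, 167, 21, 11)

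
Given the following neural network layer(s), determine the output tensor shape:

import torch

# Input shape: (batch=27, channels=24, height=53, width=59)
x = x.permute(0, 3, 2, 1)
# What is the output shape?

Input shape: (27, 24, 53, 59)
Output shape: (27, 59, 53, 24)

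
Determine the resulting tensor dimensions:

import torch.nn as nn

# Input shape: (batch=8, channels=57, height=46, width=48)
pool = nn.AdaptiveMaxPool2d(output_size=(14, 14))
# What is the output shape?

Input shape: (8, 57, 46, 48)
Output shape: (8, 57, 14, 14)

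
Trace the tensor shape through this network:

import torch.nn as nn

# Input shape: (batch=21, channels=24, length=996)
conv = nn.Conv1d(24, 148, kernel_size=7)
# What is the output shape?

Input shape: (21, 24, 996)
Output shape: (21, 148, 990)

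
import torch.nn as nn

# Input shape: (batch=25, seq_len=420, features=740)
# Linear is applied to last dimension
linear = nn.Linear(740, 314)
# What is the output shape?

Input shape: (25, 420, 740)
Output shape: (25, 420, 314)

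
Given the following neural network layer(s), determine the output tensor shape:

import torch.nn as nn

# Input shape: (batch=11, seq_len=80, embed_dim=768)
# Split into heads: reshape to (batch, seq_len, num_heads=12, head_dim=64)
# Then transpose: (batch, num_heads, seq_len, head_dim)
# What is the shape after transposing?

Input shape: (11, 80, 768)
  -> after reshape: (11, 80, 12, 64)
Output shape: (11, 12, 80, 64)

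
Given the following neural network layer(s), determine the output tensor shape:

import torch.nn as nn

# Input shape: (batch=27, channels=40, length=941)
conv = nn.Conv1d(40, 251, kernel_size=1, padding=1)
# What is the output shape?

Input shape: (27, 40, 941)
Output shape: (27, 251, 943)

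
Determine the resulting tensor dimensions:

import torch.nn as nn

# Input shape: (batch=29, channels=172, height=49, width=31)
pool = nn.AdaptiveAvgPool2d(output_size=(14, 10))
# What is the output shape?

Input shape: (29, 172, 49, 31)
Output shape: (29, 172, 14, 10)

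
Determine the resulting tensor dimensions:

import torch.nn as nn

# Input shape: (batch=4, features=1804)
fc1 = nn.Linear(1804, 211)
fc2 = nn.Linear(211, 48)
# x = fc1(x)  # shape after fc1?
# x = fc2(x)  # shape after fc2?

Input shape: (4, 1804)
  -> after fc1: (4, 211)
Output shape: (4, 48)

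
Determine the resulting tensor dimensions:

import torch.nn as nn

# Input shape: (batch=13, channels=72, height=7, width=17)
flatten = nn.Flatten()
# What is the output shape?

Input shape: (13, 72, 7, 17)
Output shape: (13, 8568)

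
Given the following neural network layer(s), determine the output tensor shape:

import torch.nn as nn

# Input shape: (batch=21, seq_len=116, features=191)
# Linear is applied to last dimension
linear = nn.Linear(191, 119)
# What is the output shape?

Input shape: (21, 116, 191)
Output shape: (21, 116, 119)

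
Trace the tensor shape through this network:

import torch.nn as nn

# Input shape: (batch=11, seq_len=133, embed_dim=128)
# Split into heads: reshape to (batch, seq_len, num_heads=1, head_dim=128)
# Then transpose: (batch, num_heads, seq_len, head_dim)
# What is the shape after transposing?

Input shape: (11, 133, 128)
  -> after reshape: (11, 133, 1, 128)
Output shape: (11, 1, 133, 128)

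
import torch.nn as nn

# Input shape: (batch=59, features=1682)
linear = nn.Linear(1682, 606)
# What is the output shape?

Input shape: (59, 1682)
Output shape: (59, 606)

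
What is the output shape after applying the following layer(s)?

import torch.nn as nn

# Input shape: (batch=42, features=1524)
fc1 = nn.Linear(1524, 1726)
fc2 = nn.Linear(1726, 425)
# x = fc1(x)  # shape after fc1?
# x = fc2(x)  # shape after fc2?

Input shape: (42, 1524)
  -> after fc1: (42, 1726)
Output shape: (42, 425)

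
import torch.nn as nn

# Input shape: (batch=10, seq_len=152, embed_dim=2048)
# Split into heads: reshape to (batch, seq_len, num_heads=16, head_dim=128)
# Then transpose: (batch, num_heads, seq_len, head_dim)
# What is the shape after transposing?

Input shape: (10, 152, 2048)
  -> after reshape: (10, 152, 16, 128)
Output shape: (10, 16, 152, 128)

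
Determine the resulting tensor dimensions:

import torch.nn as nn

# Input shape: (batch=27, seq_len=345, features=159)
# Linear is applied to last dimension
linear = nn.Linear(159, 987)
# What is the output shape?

Input shape: (27, 345, 159)
Output shape: (27, 345, 987)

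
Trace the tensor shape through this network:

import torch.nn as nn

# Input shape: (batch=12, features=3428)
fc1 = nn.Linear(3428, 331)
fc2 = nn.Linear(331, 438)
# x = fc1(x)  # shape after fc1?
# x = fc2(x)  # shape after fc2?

Input shape: (12, 3428)
  -> after fc1: (12, 331)
Output shape: (12, 438)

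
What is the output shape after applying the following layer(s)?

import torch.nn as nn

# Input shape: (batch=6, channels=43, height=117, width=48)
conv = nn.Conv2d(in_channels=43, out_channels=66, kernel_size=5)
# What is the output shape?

Input shape: (6, 43, 117, 48)
Output shape: (6, 66, 113, 44)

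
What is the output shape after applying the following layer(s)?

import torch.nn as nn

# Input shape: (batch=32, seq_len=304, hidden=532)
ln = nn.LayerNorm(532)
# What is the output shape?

Input shape: (32, 304, 532)
Output shape: (32, 304, 532)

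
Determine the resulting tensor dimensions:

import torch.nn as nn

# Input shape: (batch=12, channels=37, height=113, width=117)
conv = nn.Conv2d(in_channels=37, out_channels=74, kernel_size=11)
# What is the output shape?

Input shape: (12, 37, 113, 117)
Output shape: (12, 74, 103, 107)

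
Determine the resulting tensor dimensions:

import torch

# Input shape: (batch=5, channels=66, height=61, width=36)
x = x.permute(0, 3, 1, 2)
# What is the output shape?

Input shape: (5, 66, 61, 36)
Output shape: (5, 36, 66, 61)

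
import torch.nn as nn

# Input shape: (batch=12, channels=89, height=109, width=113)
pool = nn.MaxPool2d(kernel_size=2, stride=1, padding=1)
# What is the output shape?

Input shape: (12, 89, 109, 113)
Output shape: (12, 89, 110, 114)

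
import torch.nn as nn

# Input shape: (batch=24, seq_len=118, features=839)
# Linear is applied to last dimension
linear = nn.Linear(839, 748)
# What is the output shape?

Input shape: (24, 118, 839)
Output shape: (24, 118, 748)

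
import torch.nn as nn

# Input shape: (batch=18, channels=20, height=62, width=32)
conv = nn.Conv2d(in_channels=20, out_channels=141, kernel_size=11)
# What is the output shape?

Input shape: (18, 20, 62, 32)
Output shape: (18, 141, 52, 22)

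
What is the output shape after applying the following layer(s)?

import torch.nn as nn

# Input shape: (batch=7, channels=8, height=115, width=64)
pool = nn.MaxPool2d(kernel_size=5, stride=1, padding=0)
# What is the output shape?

Input shape: (7, 8, 115, 64)
Output shape: (7, 8, 111, 60)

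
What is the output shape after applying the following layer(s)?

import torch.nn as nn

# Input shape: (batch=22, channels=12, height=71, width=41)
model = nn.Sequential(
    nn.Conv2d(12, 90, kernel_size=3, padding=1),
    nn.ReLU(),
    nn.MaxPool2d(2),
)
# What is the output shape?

Input shape: (22, 12, 71, 41)
  -> after Conv2d: (22, 90, 71, 41)
  -> after ReLU: (22, 90, 71, 41)
Output shape: (22, 90, 35, 20)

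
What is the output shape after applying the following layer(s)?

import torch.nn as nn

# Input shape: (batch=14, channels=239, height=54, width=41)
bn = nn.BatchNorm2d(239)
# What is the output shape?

Input shape: (14, 239, 54, 41)
Output shape: (14, 239, 54, 41)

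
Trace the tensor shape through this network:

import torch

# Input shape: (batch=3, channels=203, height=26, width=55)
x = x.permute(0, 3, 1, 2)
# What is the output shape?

Input shape: (3, 203, 26, 55)
Output shape: (3, 55, 203, 26)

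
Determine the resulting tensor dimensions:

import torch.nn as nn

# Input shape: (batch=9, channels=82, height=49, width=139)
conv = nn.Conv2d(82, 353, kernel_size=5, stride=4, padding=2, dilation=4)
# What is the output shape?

Input shape: (9, 82, 49, 139)
Output shape: (9, 353, 10, 32)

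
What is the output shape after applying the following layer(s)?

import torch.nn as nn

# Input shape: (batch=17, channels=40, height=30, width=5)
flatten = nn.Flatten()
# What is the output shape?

Input shape: (17, 40, 30, 5)
Output shape: (17, 6000)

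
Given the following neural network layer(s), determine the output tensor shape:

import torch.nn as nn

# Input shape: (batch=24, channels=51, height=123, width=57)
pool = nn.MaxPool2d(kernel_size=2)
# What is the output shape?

Input shape: (24, 51, 123, 57)
Output shape: (24, 51, 61, 28)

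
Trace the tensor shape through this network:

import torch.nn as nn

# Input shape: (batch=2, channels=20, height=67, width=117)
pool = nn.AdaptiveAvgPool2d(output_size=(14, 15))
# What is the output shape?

Input shape: (2, 20, 67, 117)
Output shape: (2, 20, 14, 15)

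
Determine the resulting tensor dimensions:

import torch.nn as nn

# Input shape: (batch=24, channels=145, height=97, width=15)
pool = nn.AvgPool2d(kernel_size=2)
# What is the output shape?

Input shape: (24, 145, 97, 15)
Output shape: (24, 145, 48, 7)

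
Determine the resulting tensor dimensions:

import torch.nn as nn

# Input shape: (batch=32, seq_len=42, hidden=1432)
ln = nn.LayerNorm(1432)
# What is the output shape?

Input shape: (32, 42, 1432)
Output shape: (32, 42, 1432)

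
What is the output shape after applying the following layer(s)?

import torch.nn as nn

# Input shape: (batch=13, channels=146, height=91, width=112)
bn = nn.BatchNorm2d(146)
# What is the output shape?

Input shape: (13, 146, 91, 112)
Output shape: (13, 146, 91, 112)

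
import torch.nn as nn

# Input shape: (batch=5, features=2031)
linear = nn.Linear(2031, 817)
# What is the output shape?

Input shape: (5, 2031)
Output shape: (5, 817)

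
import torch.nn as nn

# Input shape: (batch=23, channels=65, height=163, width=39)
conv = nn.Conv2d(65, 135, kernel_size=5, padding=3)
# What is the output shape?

Input shape: (23, 65, 163, 39)
Output shape: (23, 135, 165, 41)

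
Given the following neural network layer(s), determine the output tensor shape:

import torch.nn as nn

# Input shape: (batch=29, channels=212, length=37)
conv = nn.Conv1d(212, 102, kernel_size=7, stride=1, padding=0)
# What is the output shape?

Input shape: (29, 212, 37)
Output shape: (29, 102, 31)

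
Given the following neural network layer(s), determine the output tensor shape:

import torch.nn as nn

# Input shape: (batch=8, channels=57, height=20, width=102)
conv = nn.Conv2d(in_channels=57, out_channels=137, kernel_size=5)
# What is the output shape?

Input shape: (8, 57, 20, 102)
Output shape: (8, 137, 16, 98)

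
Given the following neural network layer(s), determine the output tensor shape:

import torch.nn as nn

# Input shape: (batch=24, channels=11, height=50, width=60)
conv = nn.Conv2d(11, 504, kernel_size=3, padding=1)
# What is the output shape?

Input shape: (24, 11, 50, 60)
Output shape: (24, 504, 50, 60)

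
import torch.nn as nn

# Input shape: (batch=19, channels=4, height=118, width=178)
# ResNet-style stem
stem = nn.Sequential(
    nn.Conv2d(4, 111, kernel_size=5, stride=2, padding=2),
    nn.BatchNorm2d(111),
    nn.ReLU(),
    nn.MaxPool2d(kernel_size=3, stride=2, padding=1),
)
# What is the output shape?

Input shape: (19, 4, 118, 178)
  -> after Conv2d 5x5 stride=2: (19, 111, 59, 89)
Output shape: (19, 111, 30, 45)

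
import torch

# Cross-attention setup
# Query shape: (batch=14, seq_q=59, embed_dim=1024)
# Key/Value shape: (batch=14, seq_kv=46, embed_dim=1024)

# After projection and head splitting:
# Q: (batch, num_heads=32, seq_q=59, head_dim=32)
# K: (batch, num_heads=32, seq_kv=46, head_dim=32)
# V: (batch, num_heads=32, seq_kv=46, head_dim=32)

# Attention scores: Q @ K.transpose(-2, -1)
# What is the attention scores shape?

Input shape: (14, 59, 1024)
Output shape: (14, 32, 59, 46)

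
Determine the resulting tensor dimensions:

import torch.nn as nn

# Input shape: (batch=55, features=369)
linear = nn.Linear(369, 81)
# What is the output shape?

Input shape: (55, 369)
Output shape: (55, 81)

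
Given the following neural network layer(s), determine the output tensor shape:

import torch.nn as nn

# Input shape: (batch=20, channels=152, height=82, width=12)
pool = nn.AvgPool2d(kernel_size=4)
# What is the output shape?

Input shape: (20, 152, 82, 12)
Output shape: (20, 152, 20, 3)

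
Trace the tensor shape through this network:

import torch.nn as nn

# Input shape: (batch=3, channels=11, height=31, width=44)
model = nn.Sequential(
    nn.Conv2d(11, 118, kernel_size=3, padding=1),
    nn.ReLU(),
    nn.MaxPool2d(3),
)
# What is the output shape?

Input shape: (3, 11, 31, 44)
  -> after Conv2d: (3, 118, 31, 44)
  -> after ReLU: (3, 118, 31, 44)
Output shape: (3, 118, 10, 14)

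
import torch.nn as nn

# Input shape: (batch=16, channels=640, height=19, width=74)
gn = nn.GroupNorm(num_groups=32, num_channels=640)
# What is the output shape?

Input shape: (16, 640, 19, 74)
Output shape: (16, 640, 19, 74)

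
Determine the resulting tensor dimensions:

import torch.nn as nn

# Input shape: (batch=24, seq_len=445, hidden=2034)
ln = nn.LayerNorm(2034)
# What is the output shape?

Input shape: (24, 445, 2034)
Output shape: (24, 445, 2034)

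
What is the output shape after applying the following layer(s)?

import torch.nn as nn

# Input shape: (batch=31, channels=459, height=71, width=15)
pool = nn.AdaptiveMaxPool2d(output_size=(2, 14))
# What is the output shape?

Input shape: (31, 459, 71, 15)
Output shape: (31, 459, 2, 14)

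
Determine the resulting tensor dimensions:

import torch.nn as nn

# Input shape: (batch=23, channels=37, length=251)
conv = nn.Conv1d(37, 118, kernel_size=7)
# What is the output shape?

Input shape: (23, 37, 251)
Output shape: (23, 118, 245)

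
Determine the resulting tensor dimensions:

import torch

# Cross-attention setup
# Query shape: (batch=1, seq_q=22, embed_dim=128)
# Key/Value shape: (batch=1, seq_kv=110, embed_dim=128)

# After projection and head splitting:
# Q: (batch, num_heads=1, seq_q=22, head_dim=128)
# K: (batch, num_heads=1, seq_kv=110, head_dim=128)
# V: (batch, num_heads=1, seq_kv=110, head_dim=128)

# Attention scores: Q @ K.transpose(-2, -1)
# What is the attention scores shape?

Input shape: (1, 22, 128)
Output shape: (1, 1, 22, 110)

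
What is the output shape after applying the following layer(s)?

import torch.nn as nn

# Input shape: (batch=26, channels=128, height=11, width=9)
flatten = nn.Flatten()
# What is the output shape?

Input shape: (26, 128, 11, 9)
Output shape: (26, 12672)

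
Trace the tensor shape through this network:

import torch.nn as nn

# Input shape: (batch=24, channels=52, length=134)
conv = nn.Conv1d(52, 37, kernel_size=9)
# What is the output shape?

Input shape: (24, 52, 134)
Output shape: (24, 37, 126)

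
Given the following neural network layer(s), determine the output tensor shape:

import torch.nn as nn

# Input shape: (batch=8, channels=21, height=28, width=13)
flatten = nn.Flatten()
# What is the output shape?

Input shape: (8, 21, 28, 13)
Output shape: (8, 7644)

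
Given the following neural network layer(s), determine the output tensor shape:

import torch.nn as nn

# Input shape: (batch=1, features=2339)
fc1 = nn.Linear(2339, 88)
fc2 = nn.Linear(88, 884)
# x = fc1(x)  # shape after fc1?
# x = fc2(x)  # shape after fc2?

Input shape: (1, 2339)
  -> after fc1: (1, 88)
Output shape: (1, 884)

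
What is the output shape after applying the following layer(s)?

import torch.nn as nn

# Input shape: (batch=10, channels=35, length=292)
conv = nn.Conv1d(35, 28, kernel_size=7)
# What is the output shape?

Input shape: (10, 35, 292)
Output shape: (10, 28, 286)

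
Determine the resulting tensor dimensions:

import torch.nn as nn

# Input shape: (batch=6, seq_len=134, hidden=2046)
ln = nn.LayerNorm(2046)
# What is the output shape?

Input shape: (6, 134, 2046)
Output shape: (6, 134, 2046)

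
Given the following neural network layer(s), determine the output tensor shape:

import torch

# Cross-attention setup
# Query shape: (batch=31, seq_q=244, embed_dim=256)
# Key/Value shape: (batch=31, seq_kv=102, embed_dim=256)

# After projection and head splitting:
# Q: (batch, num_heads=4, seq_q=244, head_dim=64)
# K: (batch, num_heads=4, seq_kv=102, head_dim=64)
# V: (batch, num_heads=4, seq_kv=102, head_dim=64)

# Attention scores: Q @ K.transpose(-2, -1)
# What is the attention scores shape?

Input shape: (31, 244, 256)
Output shape: (31, 4, 244, 102)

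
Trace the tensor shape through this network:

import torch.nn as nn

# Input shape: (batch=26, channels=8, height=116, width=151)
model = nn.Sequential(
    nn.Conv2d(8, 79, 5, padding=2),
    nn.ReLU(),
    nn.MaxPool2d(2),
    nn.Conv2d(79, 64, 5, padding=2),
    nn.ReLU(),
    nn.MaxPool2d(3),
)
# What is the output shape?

Input shape: (26, 8, 116, 151)
  -> after first Conv2d: (26, 79, 116, 151)
  -> after first MaxPool2d: (26, 79, 58, 75)
  -> after second Conv2d: (26, 64, 58, 75)
Output shape: (26, 64, 19, 25)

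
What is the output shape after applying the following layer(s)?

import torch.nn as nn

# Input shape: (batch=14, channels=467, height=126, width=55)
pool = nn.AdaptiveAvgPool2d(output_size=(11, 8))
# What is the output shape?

Input shape: (14, 467, 126, 55)
Output shape: (14, 467, 11, 8)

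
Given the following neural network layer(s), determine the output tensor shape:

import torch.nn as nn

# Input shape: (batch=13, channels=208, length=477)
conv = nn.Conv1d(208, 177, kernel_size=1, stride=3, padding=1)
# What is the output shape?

Input shape: (13, 208, 477)
Output shape: (13, 177, 160)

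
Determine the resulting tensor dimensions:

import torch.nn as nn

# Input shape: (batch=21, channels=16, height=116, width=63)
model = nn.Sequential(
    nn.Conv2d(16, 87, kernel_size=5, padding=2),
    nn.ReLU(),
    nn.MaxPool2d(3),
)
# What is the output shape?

Input shape: (21, 16, 116, 63)
  -> after Conv2d: (21, 87, 116, 63)
  -> after ReLU: (21, 87, 116, 63)
Output shape: (21, 87, 38, 21)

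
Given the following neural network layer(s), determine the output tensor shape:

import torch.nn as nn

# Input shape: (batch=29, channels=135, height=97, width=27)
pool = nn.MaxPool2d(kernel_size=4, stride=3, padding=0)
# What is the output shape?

Input shape: (29, 135, 97, 27)
Output shape: (29, 135, 32, 8)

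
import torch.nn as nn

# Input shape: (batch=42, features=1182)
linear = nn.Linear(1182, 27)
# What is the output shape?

Input shape: (42, 1182)
Output shape: (42, 27)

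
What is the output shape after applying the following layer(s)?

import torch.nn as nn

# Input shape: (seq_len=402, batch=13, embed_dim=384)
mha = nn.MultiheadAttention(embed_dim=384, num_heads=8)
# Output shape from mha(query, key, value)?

Input shape: (402, 13, 384)
Output shape: (402, 13, 384)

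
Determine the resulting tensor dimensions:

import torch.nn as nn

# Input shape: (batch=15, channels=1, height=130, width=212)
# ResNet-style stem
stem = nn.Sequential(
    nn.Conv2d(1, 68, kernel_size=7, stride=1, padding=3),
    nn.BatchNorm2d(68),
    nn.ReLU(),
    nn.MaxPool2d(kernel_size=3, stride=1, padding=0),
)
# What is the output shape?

Input shape: (15, 1, 130, 212)
  -> after Conv2d 7x7 stride=1: (15, 68, 130, 212)
Output shape: (15, 68, 128, 210)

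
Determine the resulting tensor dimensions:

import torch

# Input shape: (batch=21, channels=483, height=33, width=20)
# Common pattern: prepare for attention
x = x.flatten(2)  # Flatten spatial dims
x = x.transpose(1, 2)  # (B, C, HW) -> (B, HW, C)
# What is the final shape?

Input shape: (21, 483, 33, 20)
  -> after flatten(2): (21, 483, 660)
Output shape: (21, 660, 483)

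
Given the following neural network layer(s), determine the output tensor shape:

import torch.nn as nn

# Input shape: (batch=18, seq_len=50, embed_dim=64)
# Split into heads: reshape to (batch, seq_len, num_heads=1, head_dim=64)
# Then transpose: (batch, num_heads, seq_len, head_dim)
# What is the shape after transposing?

Input shape: (18, 50, 64)
  -> after reshape: (18, 50, 1, 64)
Output shape: (18, 1, 50, 64)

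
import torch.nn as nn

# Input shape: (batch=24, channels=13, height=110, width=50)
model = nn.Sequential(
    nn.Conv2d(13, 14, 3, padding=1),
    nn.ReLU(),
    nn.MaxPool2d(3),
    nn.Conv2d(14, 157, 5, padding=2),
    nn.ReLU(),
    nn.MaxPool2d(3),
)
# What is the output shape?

Input shape: (24, 13, 110, 50)
  -> after first Conv2d: (24, 14, 110, 50)
  -> after first MaxPool2d: (24, 14, 36, 16)
  -> after second Conv2d: (24, 157, 36, 16)
Output shape: (24, 157, 12, 5)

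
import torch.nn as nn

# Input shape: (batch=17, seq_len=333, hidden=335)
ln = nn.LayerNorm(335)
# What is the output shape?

Input shape: (17, 333, 335)
Output shape: (17, 333, 335)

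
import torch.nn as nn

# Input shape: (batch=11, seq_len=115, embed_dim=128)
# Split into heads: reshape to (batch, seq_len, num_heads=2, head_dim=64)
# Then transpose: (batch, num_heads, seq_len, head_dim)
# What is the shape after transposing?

Input shape: (11, 115, 128)
  -> after reshape: (11, 115, 2, 64)
Output shape: (11, 2, 115, 64)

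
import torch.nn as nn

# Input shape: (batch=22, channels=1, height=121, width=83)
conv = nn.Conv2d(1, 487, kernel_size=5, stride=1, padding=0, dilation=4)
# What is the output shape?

Input shape: (22, 1, 121, 83)
Output shape: (22, 487, 105, 67)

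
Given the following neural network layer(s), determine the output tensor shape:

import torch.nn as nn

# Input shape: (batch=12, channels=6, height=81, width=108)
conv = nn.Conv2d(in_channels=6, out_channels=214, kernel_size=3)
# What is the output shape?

Input shape: (12, 6, 81, 108)
Output shape: (12, 214, 79, 106)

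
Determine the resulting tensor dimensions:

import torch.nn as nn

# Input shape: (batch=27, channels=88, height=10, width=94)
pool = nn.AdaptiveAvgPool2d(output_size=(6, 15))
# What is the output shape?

Input shape: (27, 88, 10, 94)
Output shape: (27, 88, 6, 15)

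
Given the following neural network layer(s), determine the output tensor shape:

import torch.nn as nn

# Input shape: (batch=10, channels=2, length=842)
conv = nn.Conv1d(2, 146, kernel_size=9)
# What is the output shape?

Input shape: (10, 2, 842)
Output shape: (10, 146, 834)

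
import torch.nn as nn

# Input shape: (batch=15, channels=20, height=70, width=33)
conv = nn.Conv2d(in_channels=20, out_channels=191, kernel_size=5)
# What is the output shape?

Input shape: (15, 20, 70, 33)
Output shape: (15, 191, 66, 29)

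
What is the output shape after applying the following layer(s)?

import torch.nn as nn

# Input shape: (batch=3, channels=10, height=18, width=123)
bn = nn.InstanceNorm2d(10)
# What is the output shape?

Input shape: (3, 10, 18, 123)
Output shape: (3, 10, 18, 123)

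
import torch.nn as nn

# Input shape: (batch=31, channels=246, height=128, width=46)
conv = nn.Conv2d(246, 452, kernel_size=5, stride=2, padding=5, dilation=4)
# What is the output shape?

Input shape: (31, 246, 128, 46)
Output shape: (31, 452, 61, 20)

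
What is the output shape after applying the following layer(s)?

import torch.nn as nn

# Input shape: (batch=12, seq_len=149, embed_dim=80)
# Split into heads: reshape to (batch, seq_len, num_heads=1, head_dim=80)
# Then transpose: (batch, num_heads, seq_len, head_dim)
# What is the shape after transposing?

Input shape: (12, 149, 80)
  -> after reshape: (12, 149, 1, 80)
Output shape: (12, 1, 149, 80)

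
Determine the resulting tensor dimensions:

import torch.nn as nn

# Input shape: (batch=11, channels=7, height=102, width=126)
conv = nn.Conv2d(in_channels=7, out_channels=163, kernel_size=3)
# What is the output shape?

Input shape: (11, 7, 102, 126)
Output shape: (11, 163, 100, 124)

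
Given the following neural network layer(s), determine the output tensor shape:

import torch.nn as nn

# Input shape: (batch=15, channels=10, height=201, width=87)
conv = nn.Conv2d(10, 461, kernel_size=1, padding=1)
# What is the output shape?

Input shape: (15, 10, 201, 87)
Output shape: (15, 461, 203, 89)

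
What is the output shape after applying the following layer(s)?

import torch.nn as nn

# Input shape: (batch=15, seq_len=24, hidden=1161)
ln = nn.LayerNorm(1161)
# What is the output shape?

Input shape: (15, 24, 1161)
Output shape: (15, 24, 1161)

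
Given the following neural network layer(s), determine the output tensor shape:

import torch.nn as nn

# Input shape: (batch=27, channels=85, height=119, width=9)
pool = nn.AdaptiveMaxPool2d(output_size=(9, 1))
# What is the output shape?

Input shape: (27, 85, 119, 9)
Output shape: (27, 85, 9, 1)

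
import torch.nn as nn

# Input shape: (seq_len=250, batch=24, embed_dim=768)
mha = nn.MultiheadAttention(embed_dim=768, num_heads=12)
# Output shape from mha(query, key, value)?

Input shape: (250, 24, 768)
Output shape: (250, 24, 768)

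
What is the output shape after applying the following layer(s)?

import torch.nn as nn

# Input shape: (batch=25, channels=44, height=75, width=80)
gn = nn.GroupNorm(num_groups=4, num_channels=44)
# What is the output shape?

Input shape: (25, 44, 75, 80)
Output shape: (25, 44, 75, 80)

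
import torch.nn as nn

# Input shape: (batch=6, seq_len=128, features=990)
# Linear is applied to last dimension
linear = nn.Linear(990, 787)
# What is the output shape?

Input shape: (6, 128, 990)
Output shape: (6, 128, 787)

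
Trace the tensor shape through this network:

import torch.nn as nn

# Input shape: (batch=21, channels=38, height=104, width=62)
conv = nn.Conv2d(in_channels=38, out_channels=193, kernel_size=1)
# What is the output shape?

Input shape: (21, 38, 104, 62)
Output shape: (21, 193, 104, 62)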